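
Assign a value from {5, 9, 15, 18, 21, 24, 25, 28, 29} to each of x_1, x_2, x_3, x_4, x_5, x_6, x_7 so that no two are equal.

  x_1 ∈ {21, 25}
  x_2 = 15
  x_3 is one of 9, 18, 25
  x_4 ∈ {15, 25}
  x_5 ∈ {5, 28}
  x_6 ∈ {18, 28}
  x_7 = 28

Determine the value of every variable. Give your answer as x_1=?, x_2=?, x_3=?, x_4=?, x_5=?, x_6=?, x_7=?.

x_2 must be 15 (only option left). So x_4 can't be 15.
x_4 has just one choice, so x_4 = 25. Eliminate 25 elsewhere: x_1, x_3.
x_7 has just one choice, so x_7 = 28. Strike 28 from x_5, x_6.
x_1's domain is down to {21}, so x_1 = 21.
x_5's domain is down to {5}, so x_5 = 5.
x_6's domain is down to {18}, so x_6 = 18. Remove 18 from x_3.
x_3 must be 9 (only option left).

x_1=21, x_2=15, x_3=9, x_4=25, x_5=5, x_6=18, x_7=28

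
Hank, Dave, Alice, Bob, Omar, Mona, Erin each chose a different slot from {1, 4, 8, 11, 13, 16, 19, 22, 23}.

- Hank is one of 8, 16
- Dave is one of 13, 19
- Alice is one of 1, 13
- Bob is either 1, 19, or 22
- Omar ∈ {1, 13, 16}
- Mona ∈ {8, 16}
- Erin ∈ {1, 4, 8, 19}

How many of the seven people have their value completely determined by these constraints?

Among the 7 variables, 4 fits only Erin (and all 7 values in {1, 4, 8, 13, 16, 19, 22} must be used), so Erin = 4.
The 6 still-open variables draw from only 6 values {1, 8, 13, 16, 19, 22}, so each is used; only Bob can be 22, hence Bob = 22.
The 5 still-open variables together cover exactly {1, 8, 13, 16, 19} — 5 values for 5 variables — and 19 appears only in Dave's list, so Dave = 19.
Hank and Mona between them cover only {8, 16} — a naked pair. Remove those values from Omar.
Determined: Dave=19, Bob=22, Erin=4. The other people each still have more than one consistent value. That makes 3.

3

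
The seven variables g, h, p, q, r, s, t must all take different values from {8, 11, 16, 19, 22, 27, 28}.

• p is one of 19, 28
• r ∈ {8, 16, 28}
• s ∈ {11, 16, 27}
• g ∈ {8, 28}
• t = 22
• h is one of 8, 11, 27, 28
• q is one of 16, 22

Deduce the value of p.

t must be 22 (only option left). So q can't be 22.
q has just one choice, so q = 16. So r, s can't be 16.
Among the 5 still-open variables, 19 fits only p (and all 5 values in {8, 11, 19, 27, 28} must be used), so p = 19.

19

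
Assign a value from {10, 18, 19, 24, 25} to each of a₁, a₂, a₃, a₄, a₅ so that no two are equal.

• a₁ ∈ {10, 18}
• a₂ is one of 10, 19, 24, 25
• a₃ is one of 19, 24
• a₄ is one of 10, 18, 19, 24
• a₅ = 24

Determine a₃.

19

a₅ must be 24 (only option left). Remove 24 from a₂, a₃, a₄.
So a₃ = 19.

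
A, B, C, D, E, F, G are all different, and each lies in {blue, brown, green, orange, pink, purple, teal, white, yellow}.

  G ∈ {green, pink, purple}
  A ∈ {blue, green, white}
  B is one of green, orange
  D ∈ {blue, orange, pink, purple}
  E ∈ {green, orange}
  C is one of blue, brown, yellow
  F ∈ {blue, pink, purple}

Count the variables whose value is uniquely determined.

B and E between them cover only {green, orange} — a naked pair. Remove those values from A, D, G.
The 3 variables D, F, G are confined to {blue, pink, purple}, which locks those values in; drop them from A, C.
A must be white (only option left).
Determined: A=white. The other variables each still have more than one consistent value. That makes 1.

1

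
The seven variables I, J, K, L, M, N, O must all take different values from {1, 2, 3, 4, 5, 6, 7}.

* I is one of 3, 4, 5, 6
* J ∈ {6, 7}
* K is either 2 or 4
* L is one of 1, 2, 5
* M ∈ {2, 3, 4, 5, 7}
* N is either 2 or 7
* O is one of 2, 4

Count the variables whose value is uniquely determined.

3

The 7 variables together cover exactly {1, 2, 3, 4, 5, 6, 7} — 7 values for 7 variables — and 1 appears only in L's list, so L = 1.
K and O between them cover only {2, 4} — a naked pair. Remove those values from I, M, N.
N has just one choice, so N = 7. Remove 7 from J, M.
J has just one choice, so J = 6. Strike 6 from I.
Determined: J=6, L=1, N=7. The other variables each still have more than one consistent value. That makes 3.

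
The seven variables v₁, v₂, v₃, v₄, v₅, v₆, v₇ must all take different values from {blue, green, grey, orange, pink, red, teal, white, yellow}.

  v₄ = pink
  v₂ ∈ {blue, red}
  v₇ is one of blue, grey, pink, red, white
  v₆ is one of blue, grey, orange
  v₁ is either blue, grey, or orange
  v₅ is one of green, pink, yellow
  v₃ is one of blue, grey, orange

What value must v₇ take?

white

v₄ must be pink (only option left). So v₅, v₇ can't be pink.
The 3 variables v₁, v₃, v₆ are confined to {blue, grey, orange}, which locks those values in; drop them from v₂, v₇.
v₂ has just one choice, so v₂ = red. Eliminate red elsewhere: v₇.
So v₇ = white.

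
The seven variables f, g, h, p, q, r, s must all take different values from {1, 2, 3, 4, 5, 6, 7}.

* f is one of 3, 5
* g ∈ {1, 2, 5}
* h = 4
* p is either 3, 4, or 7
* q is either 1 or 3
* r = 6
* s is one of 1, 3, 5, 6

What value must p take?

h has just one choice, so h = 4. Remove 4 from p.
r has just one choice, so r = 6. Strike 6 from s.
The 5 still-open variables together cover exactly {1, 2, 3, 5, 7} — 5 values for 5 variables — and 2 appears only in g's list, so g = 2.
The 4 still-open variables together cover exactly {1, 3, 5, 7} — 4 values for 4 variables — and 7 appears only in p's list, so p = 7.

7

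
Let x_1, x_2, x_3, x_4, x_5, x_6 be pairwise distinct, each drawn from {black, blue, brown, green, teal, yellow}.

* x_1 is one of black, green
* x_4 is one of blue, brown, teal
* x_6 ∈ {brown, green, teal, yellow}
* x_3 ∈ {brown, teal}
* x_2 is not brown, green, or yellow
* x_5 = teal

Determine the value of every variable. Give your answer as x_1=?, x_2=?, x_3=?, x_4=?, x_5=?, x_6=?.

x_5 has just one choice, so x_5 = teal. Eliminate teal elsewhere: x_2, x_3, x_4, x_6.
x_3's domain is down to {brown}, so x_3 = brown. So x_4, x_6 can't be brown.
That leaves x_4 = blue. So x_2 can't be blue.
x_2 has just one choice, so x_2 = black. Remove black from x_1.
x_1 has just one choice, so x_1 = green. Remove green from x_6.
x_6 has just one choice, so x_6 = yellow.

x_1=green, x_2=black, x_3=brown, x_4=blue, x_5=teal, x_6=yellow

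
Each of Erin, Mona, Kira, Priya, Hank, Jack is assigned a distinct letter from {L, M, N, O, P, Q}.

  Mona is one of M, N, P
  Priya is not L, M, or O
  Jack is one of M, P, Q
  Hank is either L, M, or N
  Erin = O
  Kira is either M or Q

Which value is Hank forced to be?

Erin's domain is down to {O}, so Erin = O.
The 5 still-open variables draw from only 5 values {L, M, N, P, Q}, so each is used; only Hank can be L, hence Hank = L.

L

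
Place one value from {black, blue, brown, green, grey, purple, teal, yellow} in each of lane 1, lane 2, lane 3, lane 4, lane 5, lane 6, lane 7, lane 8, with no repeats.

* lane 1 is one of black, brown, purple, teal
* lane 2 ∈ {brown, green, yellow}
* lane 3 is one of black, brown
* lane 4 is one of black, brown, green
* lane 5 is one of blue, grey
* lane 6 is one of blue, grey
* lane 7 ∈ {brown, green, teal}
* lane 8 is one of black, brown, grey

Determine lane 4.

The 8 variables draw from only 8 values {black, blue, brown, green, grey, purple, teal, yellow}, so each is used; only lane 1 can be purple, hence lane 1 = purple.
Among the 7 still-open variables, teal fits only lane 7 (and all 7 values in {black, blue, brown, green, grey, teal, yellow} must be used), so lane 7 = teal.
The 6 still-open variables draw from only 6 values {black, blue, brown, green, grey, yellow}, so each is used; only lane 2 can be yellow, hence lane 2 = yellow.
The 5 still-open variables draw from only 5 values {black, blue, brown, green, grey}, so each is used; only lane 4 can be green, hence lane 4 = green.

green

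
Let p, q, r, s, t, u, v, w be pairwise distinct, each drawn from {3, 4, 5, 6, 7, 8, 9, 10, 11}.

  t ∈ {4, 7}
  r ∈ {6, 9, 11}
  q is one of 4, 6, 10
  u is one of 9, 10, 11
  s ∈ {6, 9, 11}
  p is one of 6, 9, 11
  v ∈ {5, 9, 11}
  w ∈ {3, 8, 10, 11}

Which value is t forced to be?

p, r, s between them cover only {6, 9, 11} — a naked triple. Remove those values from q, u, v, w.
u must be 10 (only option left). So q, w can't be 10.
That leaves v = 5.
q's domain is down to {4}, so q = 4. Remove 4 from t.
So t = 7.

7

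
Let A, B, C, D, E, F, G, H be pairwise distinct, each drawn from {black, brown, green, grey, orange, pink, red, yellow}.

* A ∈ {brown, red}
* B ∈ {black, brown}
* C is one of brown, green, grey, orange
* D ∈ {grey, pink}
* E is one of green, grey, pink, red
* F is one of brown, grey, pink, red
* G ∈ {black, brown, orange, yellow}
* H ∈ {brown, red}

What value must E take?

The 8 variables draw from only 8 values {black, brown, green, grey, orange, pink, red, yellow}, so each is used; only G can be yellow, hence G = yellow.
The 7 still-open variables draw from only 7 values {black, brown, green, grey, orange, pink, red}, so each is used; only B can be black, hence B = black.
The 6 still-open variables together cover exactly {brown, green, grey, orange, pink, red} — 6 values for 6 variables — and orange appears only in C's list, so C = orange.
Among the 5 still-open variables, green fits only E (and all 5 values in {brown, green, grey, pink, red} must be used), so E = green.

green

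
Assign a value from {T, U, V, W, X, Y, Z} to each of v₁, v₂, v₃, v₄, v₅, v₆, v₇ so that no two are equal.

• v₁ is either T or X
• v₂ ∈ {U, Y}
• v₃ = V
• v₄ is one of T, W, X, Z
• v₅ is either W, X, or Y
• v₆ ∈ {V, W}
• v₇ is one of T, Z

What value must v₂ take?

U

v₃ has just one choice, so v₃ = V. Eliminate V elsewhere: v₆.
v₆'s domain is down to {W}, so v₆ = W. Eliminate W elsewhere: v₄, v₅.
Among the 5 still-open variables, U fits only v₂ (and all 5 values in {T, U, X, Y, Z} must be used), so v₂ = U.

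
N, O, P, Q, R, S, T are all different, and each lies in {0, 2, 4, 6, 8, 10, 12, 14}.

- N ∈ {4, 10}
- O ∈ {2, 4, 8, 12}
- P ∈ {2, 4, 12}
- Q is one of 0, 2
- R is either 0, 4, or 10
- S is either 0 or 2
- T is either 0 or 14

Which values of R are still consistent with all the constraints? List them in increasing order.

4, 10

The 7 variables draw from only 7 values {0, 2, 4, 8, 10, 12, 14}, so each is used; only O can be 8, hence O = 8.
The 6 still-open variables together cover exactly {0, 2, 4, 10, 12, 14} — 6 values for 6 variables — and 12 appears only in P's list, so P = 12.
Among the 5 still-open variables, 14 fits only T (and all 5 values in {0, 2, 4, 10, 14} must be used), so T = 14.
The 2 variables Q and S are confined to {0, 2}, which locks those values in; drop them from R.
No further eliminations apply; R can still be any of 4, 10.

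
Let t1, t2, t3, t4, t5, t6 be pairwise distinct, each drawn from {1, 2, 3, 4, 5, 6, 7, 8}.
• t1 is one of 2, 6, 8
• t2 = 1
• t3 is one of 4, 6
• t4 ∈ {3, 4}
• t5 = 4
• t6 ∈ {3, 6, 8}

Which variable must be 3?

t2 must be 1 (only option left).
That leaves t5 = 4. So t3, t4 can't be 4.

t4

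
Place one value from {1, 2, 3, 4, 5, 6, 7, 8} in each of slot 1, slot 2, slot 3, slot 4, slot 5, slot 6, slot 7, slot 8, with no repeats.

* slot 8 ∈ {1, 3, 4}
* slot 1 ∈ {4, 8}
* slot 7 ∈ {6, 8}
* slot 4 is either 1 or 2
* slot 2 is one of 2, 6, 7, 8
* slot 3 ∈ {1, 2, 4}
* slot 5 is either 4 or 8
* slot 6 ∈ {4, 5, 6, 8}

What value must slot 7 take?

6

The 8 variables draw from only 8 values {1, 2, 3, 4, 5, 6, 7, 8}, so each is used; only slot 8 can be 3, hence slot 8 = 3.
The 7 still-open variables draw from only 7 values {1, 2, 4, 5, 6, 7, 8}, so each is used; only slot 6 can be 5, hence slot 6 = 5.
The 6 still-open variables draw from only 6 values {1, 2, 4, 6, 7, 8}, so each is used; only slot 2 can be 7, hence slot 2 = 7.
The 5 still-open variables draw from only 5 values {1, 2, 4, 6, 8}, so each is used; only slot 7 can be 6, hence slot 7 = 6.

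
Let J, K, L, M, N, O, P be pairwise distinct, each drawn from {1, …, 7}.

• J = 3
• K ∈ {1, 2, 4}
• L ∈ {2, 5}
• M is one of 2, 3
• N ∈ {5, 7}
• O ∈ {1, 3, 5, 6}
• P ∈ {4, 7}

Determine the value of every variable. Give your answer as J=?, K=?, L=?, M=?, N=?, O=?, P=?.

J has just one choice, so J = 3. Eliminate 3 elsewhere: M, O.
M has just one choice, so M = 2. So K, L can't be 2.
L has just one choice, so L = 5. Eliminate 5 elsewhere: N, O.
N must be 7 (only option left). Eliminate 7 elsewhere: P.
P must be 4 (only option left). So K can't be 4.
K has just one choice, so K = 1. So O can't be 1.
That leaves O = 6.

J=3, K=1, L=5, M=2, N=7, O=6, P=4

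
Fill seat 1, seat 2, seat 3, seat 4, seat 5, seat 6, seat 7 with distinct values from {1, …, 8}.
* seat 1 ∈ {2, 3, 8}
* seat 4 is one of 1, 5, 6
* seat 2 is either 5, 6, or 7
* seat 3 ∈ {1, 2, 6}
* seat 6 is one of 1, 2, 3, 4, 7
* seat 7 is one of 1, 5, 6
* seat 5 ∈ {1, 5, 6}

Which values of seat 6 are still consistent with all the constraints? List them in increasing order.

seat 4, seat 5, seat 7 share exactly the 3 values {1, 5, 6}; by pigeonhole those values go to them, so strike 1, 5, 6 from seat 2, seat 3, seat 6.
That leaves seat 2 = 7. Eliminate 7 elsewhere: seat 6.
seat 3 must be 2 (only option left). Strike 2 from seat 1, seat 6.
No further eliminations apply; seat 6 can still be any of 3, 4.

3, 4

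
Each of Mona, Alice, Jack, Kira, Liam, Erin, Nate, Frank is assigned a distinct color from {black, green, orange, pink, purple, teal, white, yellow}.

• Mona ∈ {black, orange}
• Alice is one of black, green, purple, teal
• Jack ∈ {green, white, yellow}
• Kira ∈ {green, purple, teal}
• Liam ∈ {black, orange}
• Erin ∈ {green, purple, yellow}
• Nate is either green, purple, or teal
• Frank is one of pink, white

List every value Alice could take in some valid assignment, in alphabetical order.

The 8 variables together cover exactly {black, green, orange, pink, purple, teal, white, yellow} — 8 values for 8 variables — and pink appears only in Frank's list, so Frank = pink.
Among the 7 still-open variables, white fits only Jack (and all 7 values in {black, green, orange, purple, teal, white, yellow} must be used), so Jack = white.
The 6 still-open variables together cover exactly {black, green, orange, purple, teal, yellow} — 6 values for 6 variables — and yellow appears only in Erin's list, so Erin = yellow.
The 2 variables Mona and Liam are confined to {black, orange}, which locks those values in; drop them from Alice.
No further eliminations apply; Alice can still be any of green, purple, teal.

green, purple, teal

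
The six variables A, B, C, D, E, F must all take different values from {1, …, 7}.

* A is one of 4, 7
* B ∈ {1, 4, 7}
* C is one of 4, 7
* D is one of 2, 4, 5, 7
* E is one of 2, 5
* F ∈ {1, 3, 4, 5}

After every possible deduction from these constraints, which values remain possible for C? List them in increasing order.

4, 7

Among the 6 variables, 3 fits only F (and all 6 values in {1, 2, 3, 4, 5, 7} must be used), so F = 3.
The 5 still-open variables together cover exactly {1, 2, 4, 5, 7} — 5 values for 5 variables — and 1 appears only in B's list, so B = 1.
The 2 variables A and C are confined to {4, 7}, which locks those values in; drop them from D.
No further eliminations apply; C can still be any of 4, 7.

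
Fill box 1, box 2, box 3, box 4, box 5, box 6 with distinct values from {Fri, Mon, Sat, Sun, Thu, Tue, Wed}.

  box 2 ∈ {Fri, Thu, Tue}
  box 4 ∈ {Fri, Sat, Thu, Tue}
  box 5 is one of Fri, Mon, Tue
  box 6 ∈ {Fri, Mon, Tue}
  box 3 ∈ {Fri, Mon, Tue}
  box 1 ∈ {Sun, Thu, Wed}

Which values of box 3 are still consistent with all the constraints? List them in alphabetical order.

box 3, box 5, box 6 between them cover only {Fri, Mon, Tue} — a naked triple. Remove those values from box 2, box 4.
box 2 has just one choice, so box 2 = Thu. So box 1, box 4 can't be Thu.
box 4 must be Sat (only option left).
No further eliminations apply; box 3 can still be any of Fri, Mon, Tue.

Fri, Mon, Tue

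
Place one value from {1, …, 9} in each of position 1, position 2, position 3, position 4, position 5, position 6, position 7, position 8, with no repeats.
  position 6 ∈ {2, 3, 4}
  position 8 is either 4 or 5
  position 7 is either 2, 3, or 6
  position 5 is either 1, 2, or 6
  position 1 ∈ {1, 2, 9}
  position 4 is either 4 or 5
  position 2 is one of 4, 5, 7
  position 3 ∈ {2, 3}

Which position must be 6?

position 7

Among the 8 variables, 7 fits only position 2 (and all 8 values in {1, 2, 3, 4, 5, 6, 7, 9} must be used), so position 2 = 7.
The 7 still-open variables together cover exactly {1, 2, 3, 4, 5, 6, 9} — 7 values for 7 variables — and 9 appears only in position 1's list, so position 1 = 9.
The 6 still-open variables draw from only 6 values {1, 2, 3, 4, 5, 6}, so each is used; only position 5 can be 1, hence position 5 = 1.
The 5 still-open variables together cover exactly {2, 3, 4, 5, 6} — 5 values for 5 variables — and 6 appears only in position 7's list, so position 7 = 6.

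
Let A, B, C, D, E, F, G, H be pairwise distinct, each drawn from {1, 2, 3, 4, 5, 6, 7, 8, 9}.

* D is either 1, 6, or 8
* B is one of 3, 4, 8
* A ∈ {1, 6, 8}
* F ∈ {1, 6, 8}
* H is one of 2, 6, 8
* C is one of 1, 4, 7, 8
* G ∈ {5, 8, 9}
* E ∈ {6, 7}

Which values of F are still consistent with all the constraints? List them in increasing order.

1, 6, 8

A, D, F between them cover only {1, 6, 8} — a naked triple. Remove those values from B, C, E, G, H.
E must be 7 (only option left). Strike 7 from C.
H has just one choice, so H = 2.
That leaves C = 4. Eliminate 4 elsewhere: B.
B has just one choice, so B = 3.
No further eliminations apply; F can still be any of 1, 6, 8.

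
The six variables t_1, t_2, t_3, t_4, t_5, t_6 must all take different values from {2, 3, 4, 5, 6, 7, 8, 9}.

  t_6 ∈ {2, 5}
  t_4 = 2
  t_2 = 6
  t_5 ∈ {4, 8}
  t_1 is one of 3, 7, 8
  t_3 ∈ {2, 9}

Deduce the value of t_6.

t_2's domain is down to {6}, so t_2 = 6.
t_4's domain is down to {2}, so t_4 = 2. Remove 2 from t_3, t_6.
So t_6 = 5.

5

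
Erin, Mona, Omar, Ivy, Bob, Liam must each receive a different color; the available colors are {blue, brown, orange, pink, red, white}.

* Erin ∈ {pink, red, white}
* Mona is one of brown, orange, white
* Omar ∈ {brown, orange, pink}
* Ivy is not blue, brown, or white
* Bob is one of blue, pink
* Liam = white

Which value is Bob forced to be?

Liam has just one choice, so Liam = white. Eliminate white elsewhere: Erin, Mona.
The 5 still-open variables together cover exactly {blue, brown, orange, pink, red} — 5 values for 5 variables — and blue appears only in Bob's list, so Bob = blue.

blue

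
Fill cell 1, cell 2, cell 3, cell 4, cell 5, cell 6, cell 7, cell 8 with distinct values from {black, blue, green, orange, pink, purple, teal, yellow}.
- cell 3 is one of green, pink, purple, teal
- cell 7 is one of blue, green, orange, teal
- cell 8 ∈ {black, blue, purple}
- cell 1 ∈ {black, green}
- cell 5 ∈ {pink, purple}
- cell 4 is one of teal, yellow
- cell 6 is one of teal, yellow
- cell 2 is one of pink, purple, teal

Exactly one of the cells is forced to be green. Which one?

The 8 variables draw from only 8 values {black, blue, green, orange, pink, purple, teal, yellow}, so each is used; only cell 7 can be orange, hence cell 7 = orange.
The 7 still-open variables draw from only 7 values {black, blue, green, pink, purple, teal, yellow}, so each is used; only cell 8 can be blue, hence cell 8 = blue.
Among the 6 still-open variables, black fits only cell 1 (and all 6 values in {black, green, pink, purple, teal, yellow} must be used), so cell 1 = black.
Among the 5 still-open variables, green fits only cell 3 (and all 5 values in {green, pink, purple, teal, yellow} must be used), so cell 3 = green.

cell 3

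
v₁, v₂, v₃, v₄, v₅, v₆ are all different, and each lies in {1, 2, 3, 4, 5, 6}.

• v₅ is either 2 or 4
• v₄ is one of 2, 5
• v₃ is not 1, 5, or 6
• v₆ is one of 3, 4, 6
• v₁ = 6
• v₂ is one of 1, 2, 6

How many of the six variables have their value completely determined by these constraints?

3

v₁'s domain is down to {6}, so v₁ = 6. Eliminate 6 elsewhere: v₂, v₆.
The 5 still-open variables together cover exactly {1, 2, 3, 4, 5} — 5 values for 5 variables — and 1 appears only in v₂'s list, so v₂ = 1.
The 4 still-open variables together cover exactly {2, 3, 4, 5} — 4 values for 4 variables — and 5 appears only in v₄'s list, so v₄ = 5.
Determined: v₁=6, v₂=1, v₄=5. The other variables each still have more than one consistent value. That makes 3.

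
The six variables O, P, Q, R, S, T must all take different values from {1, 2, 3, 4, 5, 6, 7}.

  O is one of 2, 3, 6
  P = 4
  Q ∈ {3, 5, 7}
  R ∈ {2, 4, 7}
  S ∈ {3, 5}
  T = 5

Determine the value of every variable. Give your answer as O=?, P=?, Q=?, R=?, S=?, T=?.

O=6, P=4, Q=7, R=2, S=3, T=5

P's domain is down to {4}, so P = 4. Eliminate 4 elsewhere: R.
T has just one choice, so T = 5. So Q, S can't be 5.
S has just one choice, so S = 3. Strike 3 from O, Q.
Q has just one choice, so Q = 7. So R can't be 7.
R has just one choice, so R = 2. So O can't be 2.
O has just one choice, so O = 6.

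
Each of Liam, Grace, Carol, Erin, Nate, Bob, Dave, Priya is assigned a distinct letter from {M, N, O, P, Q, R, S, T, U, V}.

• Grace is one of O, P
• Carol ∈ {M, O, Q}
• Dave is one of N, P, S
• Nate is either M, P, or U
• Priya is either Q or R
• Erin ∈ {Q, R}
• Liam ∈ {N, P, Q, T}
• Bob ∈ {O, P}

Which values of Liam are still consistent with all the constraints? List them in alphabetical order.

Grace and Bob between them cover only {O, P} — a naked pair. Remove those values from Liam, Carol, Nate, Dave.
The 2 variables Erin and Priya are confined to {Q, R}, which locks those values in; drop them from Liam, Carol.
That leaves Carol = M. So Nate can't be M.
Nate's domain is down to {U}, so Nate = U.
No further eliminations apply; Liam can still be any of N, T.

N, T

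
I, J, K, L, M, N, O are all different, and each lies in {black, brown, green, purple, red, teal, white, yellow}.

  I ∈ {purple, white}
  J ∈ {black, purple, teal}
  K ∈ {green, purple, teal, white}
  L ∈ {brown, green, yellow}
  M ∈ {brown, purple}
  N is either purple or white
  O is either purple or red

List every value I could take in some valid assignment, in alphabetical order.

purple, white

I and N share exactly the 2 values {purple, white}; by pigeonhole those values go to them, so strike purple, white from J, K, M, O.
M must be brown (only option left). Remove brown from L.
That leaves O = red.
No further eliminations apply; I can still be any of purple, white.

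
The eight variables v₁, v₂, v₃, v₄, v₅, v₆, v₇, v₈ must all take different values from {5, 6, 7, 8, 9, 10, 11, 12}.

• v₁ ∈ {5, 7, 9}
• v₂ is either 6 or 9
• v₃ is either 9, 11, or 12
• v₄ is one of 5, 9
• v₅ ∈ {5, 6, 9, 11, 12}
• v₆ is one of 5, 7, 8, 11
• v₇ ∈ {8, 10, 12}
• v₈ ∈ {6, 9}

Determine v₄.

Among the 8 variables, 10 fits only v₇ (and all 8 values in {5, 6, 7, 8, 9, 10, 11, 12} must be used), so v₇ = 10.
Among the 7 still-open variables, 8 fits only v₆ (and all 7 values in {5, 6, 7, 8, 9, 11, 12} must be used), so v₆ = 8.
The 6 still-open variables together cover exactly {5, 6, 7, 9, 11, 12} — 6 values for 6 variables — and 7 appears only in v₁'s list, so v₁ = 7.
v₂ and v₈ between them cover only {6, 9} — a naked pair. Remove those values from v₃, v₄, v₅.
So v₄ = 5.

5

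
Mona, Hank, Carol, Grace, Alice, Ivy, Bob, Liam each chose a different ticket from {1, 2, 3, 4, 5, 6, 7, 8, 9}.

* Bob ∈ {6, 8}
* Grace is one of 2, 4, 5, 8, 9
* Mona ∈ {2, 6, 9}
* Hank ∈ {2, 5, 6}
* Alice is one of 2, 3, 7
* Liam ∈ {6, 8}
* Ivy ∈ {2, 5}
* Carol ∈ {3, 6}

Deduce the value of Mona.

The 8 variables together cover exactly {2, 3, 4, 5, 6, 7, 8, 9} — 8 values for 8 variables — and 4 appears only in Grace's list, so Grace = 4.
Among the 7 still-open variables, 7 fits only Alice (and all 7 values in {2, 3, 5, 6, 7, 8, 9} must be used), so Alice = 7.
Among the 6 still-open variables, 3 fits only Carol (and all 6 values in {2, 3, 5, 6, 8, 9} must be used), so Carol = 3.
The 5 still-open variables together cover exactly {2, 5, 6, 8, 9} — 5 values for 5 variables — and 9 appears only in Mona's list, so Mona = 9.

9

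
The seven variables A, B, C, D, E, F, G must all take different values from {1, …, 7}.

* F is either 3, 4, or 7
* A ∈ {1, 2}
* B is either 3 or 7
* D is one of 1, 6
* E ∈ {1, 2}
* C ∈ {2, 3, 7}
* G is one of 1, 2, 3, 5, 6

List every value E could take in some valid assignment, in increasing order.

1, 2

The 7 variables together cover exactly {1, 2, 3, 4, 5, 6, 7} — 7 values for 7 variables — and 4 appears only in F's list, so F = 4.
The 6 still-open variables draw from only 6 values {1, 2, 3, 5, 6, 7}, so each is used; only G can be 5, hence G = 5.
Among the 5 still-open variables, 6 fits only D (and all 5 values in {1, 2, 3, 6, 7} must be used), so D = 6.
The 2 variables A and E are confined to {1, 2}, which locks those values in; drop them from C.
No further eliminations apply; E can still be any of 1, 2.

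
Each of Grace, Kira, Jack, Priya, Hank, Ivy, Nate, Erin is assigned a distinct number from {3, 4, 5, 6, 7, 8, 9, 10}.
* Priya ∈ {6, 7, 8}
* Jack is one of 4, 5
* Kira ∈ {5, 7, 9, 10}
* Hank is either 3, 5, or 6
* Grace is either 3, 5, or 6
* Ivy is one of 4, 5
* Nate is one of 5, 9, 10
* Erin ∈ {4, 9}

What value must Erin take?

Among the 8 variables, 8 fits only Priya (and all 8 values in {3, 4, 5, 6, 7, 8, 9, 10} must be used), so Priya = 8.
The 7 still-open variables draw from only 7 values {3, 4, 5, 6, 7, 9, 10}, so each is used; only Kira can be 7, hence Kira = 7.
Among the 6 still-open variables, 10 fits only Nate (and all 6 values in {3, 4, 5, 6, 9, 10} must be used), so Nate = 10.
The 5 still-open variables together cover exactly {3, 4, 5, 6, 9} — 5 values for 5 variables — and 9 appears only in Erin's list, so Erin = 9.

9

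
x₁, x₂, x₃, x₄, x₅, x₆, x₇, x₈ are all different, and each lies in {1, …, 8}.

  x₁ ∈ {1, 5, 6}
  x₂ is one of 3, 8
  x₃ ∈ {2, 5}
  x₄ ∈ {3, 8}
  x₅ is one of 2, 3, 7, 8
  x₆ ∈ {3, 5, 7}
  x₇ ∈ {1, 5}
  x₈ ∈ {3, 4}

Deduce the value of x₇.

1

The 8 variables draw from only 8 values {1, 2, 3, 4, 5, 6, 7, 8}, so each is used; only x₈ can be 4, hence x₈ = 4.
The 7 still-open variables draw from only 7 values {1, 2, 3, 5, 6, 7, 8}, so each is used; only x₁ can be 6, hence x₁ = 6.
The 6 still-open variables together cover exactly {1, 2, 3, 5, 7, 8} — 6 values for 6 variables — and 1 appears only in x₇'s list, so x₇ = 1.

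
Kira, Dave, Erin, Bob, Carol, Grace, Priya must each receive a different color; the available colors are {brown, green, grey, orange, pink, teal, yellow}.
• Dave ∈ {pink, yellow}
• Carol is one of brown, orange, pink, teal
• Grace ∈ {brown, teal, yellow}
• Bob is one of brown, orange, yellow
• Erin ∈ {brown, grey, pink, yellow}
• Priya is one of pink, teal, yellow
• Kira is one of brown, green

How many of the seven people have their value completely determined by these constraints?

The 7 variables together cover exactly {brown, green, grey, orange, pink, teal, yellow} — 7 values for 7 variables — and green appears only in Kira's list, so Kira = green.
The 6 still-open variables together cover exactly {brown, grey, orange, pink, teal, yellow} — 6 values for 6 variables — and grey appears only in Erin's list, so Erin = grey.
Determined: Kira=green, Erin=grey. The other people each still have more than one consistent value. That makes 2.

2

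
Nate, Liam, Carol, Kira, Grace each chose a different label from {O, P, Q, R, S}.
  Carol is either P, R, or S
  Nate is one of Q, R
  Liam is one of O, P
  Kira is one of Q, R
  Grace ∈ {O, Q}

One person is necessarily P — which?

Liam

The 5 variables draw from only 5 values {O, P, Q, R, S}, so each is used; only Carol can be S, hence Carol = S.
The 4 still-open variables together cover exactly {O, P, Q, R} — 4 values for 4 variables — and P appears only in Liam's list, so Liam = P.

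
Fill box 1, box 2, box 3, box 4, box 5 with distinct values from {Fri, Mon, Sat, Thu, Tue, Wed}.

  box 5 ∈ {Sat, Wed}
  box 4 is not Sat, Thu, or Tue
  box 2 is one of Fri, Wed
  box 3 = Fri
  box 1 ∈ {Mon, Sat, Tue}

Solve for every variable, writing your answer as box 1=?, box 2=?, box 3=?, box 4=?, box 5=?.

box 1=Tue, box 2=Wed, box 3=Fri, box 4=Mon, box 5=Sat

box 3 has just one choice, so box 3 = Fri. Eliminate Fri elsewhere: box 2, box 4.
That leaves box 2 = Wed. So box 4, box 5 can't be Wed.
box 4 has just one choice, so box 4 = Mon. Strike Mon from box 1.
box 5's domain is down to {Sat}, so box 5 = Sat. Strike Sat from box 1.
box 1 has just one choice, so box 1 = Tue.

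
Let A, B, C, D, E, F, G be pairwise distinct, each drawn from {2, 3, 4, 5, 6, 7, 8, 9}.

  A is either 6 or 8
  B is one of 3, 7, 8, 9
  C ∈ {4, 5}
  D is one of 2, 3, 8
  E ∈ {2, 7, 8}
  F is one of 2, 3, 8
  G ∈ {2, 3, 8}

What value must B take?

The 3 variables D, F, G are confined to {2, 3, 8}, which locks those values in; drop them from A, B, E.
A's domain is down to {6}, so A = 6.
That leaves E = 7. Remove 7 from B.
So B = 9.

9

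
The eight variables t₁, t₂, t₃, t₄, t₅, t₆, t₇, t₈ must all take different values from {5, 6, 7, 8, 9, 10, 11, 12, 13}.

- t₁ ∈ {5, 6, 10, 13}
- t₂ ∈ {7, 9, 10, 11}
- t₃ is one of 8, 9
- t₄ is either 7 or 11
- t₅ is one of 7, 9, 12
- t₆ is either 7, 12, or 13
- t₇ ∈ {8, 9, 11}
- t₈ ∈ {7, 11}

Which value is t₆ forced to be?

t₄ and t₈ share exactly the 2 values {7, 11}; by pigeonhole those values go to them, so strike 7, 11 from t₂, t₅, t₆, t₇.
t₃ and t₇ share exactly the 2 values {8, 9}; by pigeonhole those values go to them, so strike 8, 9 from t₂, t₅.
That leaves t₂ = 10. So t₁ can't be 10.
t₅ has just one choice, so t₅ = 12. Strike 12 from t₆.
So t₆ = 13.

13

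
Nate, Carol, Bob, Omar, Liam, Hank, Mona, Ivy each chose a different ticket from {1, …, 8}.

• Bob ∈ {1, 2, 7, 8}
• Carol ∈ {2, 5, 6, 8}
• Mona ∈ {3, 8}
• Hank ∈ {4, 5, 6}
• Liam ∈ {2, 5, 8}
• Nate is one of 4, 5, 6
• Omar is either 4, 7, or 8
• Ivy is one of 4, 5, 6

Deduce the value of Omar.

7

The 8 variables draw from only 8 values {1, 2, 3, 4, 5, 6, 7, 8}, so each is used; only Bob can be 1, hence Bob = 1.
Among the 7 still-open variables, 3 fits only Mona (and all 7 values in {2, 3, 4, 5, 6, 7, 8} must be used), so Mona = 3.
The 6 still-open variables together cover exactly {2, 4, 5, 6, 7, 8} — 6 values for 6 variables — and 7 appears only in Omar's list, so Omar = 7.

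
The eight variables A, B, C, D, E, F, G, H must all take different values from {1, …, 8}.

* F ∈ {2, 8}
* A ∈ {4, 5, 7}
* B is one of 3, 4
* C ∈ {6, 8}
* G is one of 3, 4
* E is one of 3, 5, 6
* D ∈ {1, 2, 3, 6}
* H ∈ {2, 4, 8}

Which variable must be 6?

C

The 8 variables together cover exactly {1, 2, 3, 4, 5, 6, 7, 8} — 8 values for 8 variables — and 1 appears only in D's list, so D = 1.
The 7 still-open variables draw from only 7 values {2, 3, 4, 5, 6, 7, 8}, so each is used; only A can be 7, hence A = 7.
The 6 still-open variables together cover exactly {2, 3, 4, 5, 6, 8} — 6 values for 6 variables — and 5 appears only in E's list, so E = 5.
Among the 5 still-open variables, 6 fits only C (and all 5 values in {2, 3, 4, 6, 8} must be used), so C = 6.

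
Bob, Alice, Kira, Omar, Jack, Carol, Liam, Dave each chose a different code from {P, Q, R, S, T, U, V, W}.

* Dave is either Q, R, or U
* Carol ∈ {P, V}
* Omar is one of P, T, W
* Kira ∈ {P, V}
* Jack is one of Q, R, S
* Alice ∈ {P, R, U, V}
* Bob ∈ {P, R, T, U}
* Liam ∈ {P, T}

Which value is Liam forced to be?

The 8 variables together cover exactly {P, Q, R, S, T, U, V, W} — 8 values for 8 variables — and S appears only in Jack's list, so Jack = S.
The 7 still-open variables together cover exactly {P, Q, R, T, U, V, W} — 7 values for 7 variables — and Q appears only in Dave's list, so Dave = Q.
The 6 still-open variables together cover exactly {P, R, T, U, V, W} — 6 values for 6 variables — and W appears only in Omar's list, so Omar = W.
Kira and Carol between them cover only {P, V} — a naked pair. Remove those values from Bob, Alice, Liam.
So Liam = T.

T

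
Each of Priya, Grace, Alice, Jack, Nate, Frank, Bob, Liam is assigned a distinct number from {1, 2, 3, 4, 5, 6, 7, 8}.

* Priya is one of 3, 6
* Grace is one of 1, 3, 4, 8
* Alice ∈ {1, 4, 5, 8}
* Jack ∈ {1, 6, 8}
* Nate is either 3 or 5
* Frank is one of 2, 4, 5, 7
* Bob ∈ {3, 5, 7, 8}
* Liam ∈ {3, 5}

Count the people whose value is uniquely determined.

3

The 8 variables together cover exactly {1, 2, 3, 4, 5, 6, 7, 8} — 8 values for 8 variables — and 2 appears only in Frank's list, so Frank = 2.
The 7 still-open variables together cover exactly {1, 3, 4, 5, 6, 7, 8} — 7 values for 7 variables — and 7 appears only in Bob's list, so Bob = 7.
The 2 variables Nate and Liam are confined to {3, 5}, which locks those values in; drop them from Priya, Grace, Alice.
Priya's domain is down to {6}, so Priya = 6. Remove 6 from Jack.
Determined: Priya=6, Frank=2, Bob=7. The other people each still have more than one consistent value. That makes 3.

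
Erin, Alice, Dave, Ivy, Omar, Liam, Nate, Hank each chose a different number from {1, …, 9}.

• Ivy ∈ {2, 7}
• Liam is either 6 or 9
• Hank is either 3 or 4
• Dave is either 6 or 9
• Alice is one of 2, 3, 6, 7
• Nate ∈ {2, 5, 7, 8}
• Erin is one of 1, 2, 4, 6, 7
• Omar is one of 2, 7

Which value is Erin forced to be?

The 2 variables Dave and Liam are confined to {6, 9}, which locks those values in; drop them from Erin, Alice.
The 2 variables Ivy and Omar are confined to {2, 7}, which locks those values in; drop them from Erin, Alice, Nate.
Alice must be 3 (only option left). Remove 3 from Hank.
Hank must be 4 (only option left). Eliminate 4 elsewhere: Erin.
So Erin = 1.

1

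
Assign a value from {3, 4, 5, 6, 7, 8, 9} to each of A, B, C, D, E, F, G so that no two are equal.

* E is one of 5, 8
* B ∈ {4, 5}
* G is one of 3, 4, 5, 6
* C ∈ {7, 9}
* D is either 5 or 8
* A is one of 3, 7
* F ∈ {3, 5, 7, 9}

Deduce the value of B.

4

Among the 7 variables, 6 fits only G (and all 7 values in {3, 4, 5, 6, 7, 8, 9} must be used), so G = 6.
The 6 still-open variables draw from only 6 values {3, 4, 5, 7, 8, 9}, so each is used; only B can be 4, hence B = 4.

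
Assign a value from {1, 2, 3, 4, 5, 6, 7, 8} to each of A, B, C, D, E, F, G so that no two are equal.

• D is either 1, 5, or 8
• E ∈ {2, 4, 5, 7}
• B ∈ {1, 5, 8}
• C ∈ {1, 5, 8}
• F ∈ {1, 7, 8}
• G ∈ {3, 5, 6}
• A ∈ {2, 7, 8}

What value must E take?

The 3 variables B, C, D are confined to {1, 5, 8}, which locks those values in; drop them from A, E, F, G.
F must be 7 (only option left). Strike 7 from A, E.
A must be 2 (only option left). So E can't be 2.
So E = 4.

4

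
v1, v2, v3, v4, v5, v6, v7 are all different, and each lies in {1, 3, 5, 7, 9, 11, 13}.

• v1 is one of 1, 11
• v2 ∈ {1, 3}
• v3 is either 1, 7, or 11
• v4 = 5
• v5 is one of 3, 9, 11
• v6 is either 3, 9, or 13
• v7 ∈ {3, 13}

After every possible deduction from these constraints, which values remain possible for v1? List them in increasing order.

v4 must be 5 (only option left).
The 6 still-open variables draw from only 6 values {1, 3, 7, 9, 11, 13}, so each is used; only v3 can be 7, hence v3 = 7.
No further eliminations apply; v1 can still be any of 1, 11.

1, 11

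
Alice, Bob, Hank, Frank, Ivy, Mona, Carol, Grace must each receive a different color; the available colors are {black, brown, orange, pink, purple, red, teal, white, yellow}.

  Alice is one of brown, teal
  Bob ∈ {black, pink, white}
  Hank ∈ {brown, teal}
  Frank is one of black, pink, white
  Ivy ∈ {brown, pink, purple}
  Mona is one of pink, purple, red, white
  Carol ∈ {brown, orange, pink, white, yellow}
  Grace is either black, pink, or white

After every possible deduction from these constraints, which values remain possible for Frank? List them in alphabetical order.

black, pink, white

Alice and Hank share exactly the 2 values {brown, teal}; by pigeonhole those values go to them, so strike brown, teal from Ivy, Carol.
Bob, Frank, Grace between them cover only {black, pink, white} — a naked triple. Remove those values from Ivy, Mona, Carol.
Ivy has just one choice, so Ivy = purple. So Mona can't be purple.
Mona has just one choice, so Mona = red.
No further eliminations apply; Frank can still be any of black, pink, white.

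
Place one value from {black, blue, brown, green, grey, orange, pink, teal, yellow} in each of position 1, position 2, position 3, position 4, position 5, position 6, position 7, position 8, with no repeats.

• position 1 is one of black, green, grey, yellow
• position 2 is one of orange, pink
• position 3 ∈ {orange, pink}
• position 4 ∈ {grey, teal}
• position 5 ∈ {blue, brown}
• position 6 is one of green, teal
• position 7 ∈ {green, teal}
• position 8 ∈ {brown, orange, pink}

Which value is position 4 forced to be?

The 2 variables position 2 and position 3 are confined to {orange, pink}, which locks those values in; drop them from position 8.
position 8 has just one choice, so position 8 = brown. Strike brown from position 5.
position 5 has just one choice, so position 5 = blue.
position 6 and position 7 share exactly the 2 values {green, teal}; by pigeonhole those values go to them, so strike green, teal from position 1, position 4.
So position 4 = grey.

grey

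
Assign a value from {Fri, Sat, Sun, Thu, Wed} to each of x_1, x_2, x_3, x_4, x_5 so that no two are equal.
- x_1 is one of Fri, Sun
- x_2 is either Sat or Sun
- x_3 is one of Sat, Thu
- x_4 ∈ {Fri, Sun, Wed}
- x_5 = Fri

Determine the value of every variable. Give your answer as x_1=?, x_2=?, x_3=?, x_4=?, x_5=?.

x_5's domain is down to {Fri}, so x_5 = Fri. Remove Fri from x_1, x_4.
x_1 has just one choice, so x_1 = Sun. So x_2, x_4 can't be Sun.
x_2 must be Sat (only option left). Strike Sat from x_3.
That leaves x_3 = Thu.
x_4 must be Wed (only option left).

x_1=Sun, x_2=Sat, x_3=Thu, x_4=Wed, x_5=Fri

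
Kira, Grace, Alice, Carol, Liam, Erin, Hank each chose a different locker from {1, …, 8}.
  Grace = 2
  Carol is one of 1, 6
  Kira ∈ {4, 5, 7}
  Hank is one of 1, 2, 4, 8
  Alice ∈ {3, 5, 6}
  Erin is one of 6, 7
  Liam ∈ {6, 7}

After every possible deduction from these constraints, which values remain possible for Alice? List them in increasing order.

Grace has just one choice, so Grace = 2. Strike 2 from Hank.
The 2 variables Liam and Erin are confined to {6, 7}, which locks those values in; drop them from Kira, Alice, Carol.
Carol must be 1 (only option left). Eliminate 1 elsewhere: Hank.
No further eliminations apply; Alice can still be any of 3, 5.

3, 5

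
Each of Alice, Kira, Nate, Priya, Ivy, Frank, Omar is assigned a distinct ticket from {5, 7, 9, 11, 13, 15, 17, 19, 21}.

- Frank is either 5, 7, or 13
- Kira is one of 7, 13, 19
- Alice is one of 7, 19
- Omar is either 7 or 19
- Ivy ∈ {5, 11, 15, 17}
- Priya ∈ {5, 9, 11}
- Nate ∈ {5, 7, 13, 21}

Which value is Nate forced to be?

Alice and Omar between them cover only {7, 19} — a naked pair. Remove those values from Kira, Nate, Frank.
Kira has just one choice, so Kira = 13. Eliminate 13 elsewhere: Nate, Frank.
Frank must be 5 (only option left). Remove 5 from Nate, Priya, Ivy.
So Nate = 21.

21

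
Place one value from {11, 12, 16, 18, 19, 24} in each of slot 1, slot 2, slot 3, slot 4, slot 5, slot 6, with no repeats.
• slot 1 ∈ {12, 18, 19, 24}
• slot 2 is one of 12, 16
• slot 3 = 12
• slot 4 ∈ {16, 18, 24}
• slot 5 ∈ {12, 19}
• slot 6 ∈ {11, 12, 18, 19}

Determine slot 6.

slot 3 must be 12 (only option left). Strike 12 from slot 1, slot 2, slot 5, slot 6.
That leaves slot 5 = 19. Strike 19 from slot 1, slot 6.
slot 2 must be 16 (only option left). Eliminate 16 elsewhere: slot 4.
Among the 3 still-open variables, 11 fits only slot 6 (and all 3 values in {11, 18, 24} must be used), so slot 6 = 11.

11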